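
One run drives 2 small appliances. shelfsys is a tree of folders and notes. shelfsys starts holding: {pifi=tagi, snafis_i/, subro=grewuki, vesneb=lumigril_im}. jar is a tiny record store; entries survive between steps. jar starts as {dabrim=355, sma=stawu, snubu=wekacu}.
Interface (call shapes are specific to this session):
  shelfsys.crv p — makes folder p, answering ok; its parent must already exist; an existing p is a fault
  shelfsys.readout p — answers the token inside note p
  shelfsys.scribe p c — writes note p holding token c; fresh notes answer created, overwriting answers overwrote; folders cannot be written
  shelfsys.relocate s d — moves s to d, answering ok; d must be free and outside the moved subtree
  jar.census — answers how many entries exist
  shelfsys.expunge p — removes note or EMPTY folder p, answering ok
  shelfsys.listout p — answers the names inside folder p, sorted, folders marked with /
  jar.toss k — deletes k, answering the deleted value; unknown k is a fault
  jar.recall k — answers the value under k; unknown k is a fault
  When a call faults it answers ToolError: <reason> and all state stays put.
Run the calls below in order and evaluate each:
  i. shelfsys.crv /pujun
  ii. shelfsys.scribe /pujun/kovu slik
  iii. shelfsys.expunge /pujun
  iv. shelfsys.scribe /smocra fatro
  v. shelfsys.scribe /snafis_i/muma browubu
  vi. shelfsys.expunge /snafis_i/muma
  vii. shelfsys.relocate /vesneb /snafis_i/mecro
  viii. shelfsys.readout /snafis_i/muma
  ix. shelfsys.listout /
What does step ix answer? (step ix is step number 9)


Answer: [pifi, pujun/, smocra, snafis_i/, subro]

Derivation:
·→ shelfsys.crv(p: /pujun)
·← ok
·→ shelfsys.scribe(p: /pujun/kovu, c: slik)
·← created
·→ shelfsys.expunge(p: /pujun)
·← ToolError: not empty
·→ shelfsys.scribe(p: /smocra, c: fatro)
·← created
·→ shelfsys.scribe(p: /snafis_i/muma, c: browubu)
·← created
·→ shelfsys.expunge(p: /snafis_i/muma)
·← ok
·→ shelfsys.relocate(s: /vesneb, d: /snafis_i/mecro)
·← ok
·→ shelfsys.readout(p: /snafis_i/muma)
·← ToolError: not found
·→ shelfsys.listout(p: /)
·← [pifi, pujun/, smocra, snafis_i/, subro]


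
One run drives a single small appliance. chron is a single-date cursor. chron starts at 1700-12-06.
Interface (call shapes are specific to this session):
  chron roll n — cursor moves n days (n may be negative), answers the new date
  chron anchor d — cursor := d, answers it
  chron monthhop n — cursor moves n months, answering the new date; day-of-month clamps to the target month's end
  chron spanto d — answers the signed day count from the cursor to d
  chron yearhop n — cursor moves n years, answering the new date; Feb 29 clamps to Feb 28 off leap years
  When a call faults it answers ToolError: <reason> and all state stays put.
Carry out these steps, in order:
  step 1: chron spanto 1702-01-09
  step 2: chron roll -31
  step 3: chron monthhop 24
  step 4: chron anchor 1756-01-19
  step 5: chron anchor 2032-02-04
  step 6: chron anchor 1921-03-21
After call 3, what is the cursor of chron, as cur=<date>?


Answer: cur=1702-11-05

Derivation:
·→ chron spanto(d→1702-01-09)
·← 399
·→ chron roll(n→-31)
·← 1700-11-05
·→ chron monthhop(n→24)
·← 1702-11-05
·→ chron anchor(d→1756-01-19)
·← 1756-01-19
·→ chron anchor(d→2032-02-04)
·← 2032-02-04
·→ chron anchor(d→1921-03-21)
·← 1921-03-21


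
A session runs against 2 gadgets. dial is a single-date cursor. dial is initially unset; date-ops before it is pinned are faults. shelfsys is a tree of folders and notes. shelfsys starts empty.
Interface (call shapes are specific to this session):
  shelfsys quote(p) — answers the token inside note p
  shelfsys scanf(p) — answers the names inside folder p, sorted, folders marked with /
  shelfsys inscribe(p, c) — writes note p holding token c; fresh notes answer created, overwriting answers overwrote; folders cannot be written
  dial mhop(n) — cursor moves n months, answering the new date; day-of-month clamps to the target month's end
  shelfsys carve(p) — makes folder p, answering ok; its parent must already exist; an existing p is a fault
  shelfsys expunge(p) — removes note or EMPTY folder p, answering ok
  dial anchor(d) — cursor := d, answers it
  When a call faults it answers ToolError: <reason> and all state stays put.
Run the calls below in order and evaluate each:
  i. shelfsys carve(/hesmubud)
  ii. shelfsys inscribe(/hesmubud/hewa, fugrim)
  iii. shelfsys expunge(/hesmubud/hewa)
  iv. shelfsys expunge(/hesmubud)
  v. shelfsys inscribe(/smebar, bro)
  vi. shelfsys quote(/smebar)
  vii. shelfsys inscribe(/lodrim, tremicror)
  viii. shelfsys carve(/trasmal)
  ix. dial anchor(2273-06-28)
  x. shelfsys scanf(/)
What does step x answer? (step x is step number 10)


Answer: [lodrim, smebar, trasmal/]

Derivation:
Act: shelfsys carve[p: /hesmubud]
Obs: ok
Act: shelfsys inscribe[p: /hesmubud/hewa; c: fugrim]
Obs: created
Act: shelfsys expunge[p: /hesmubud/hewa]
Obs: ok
Act: shelfsys expunge[p: /hesmubud]
Obs: ok
Act: shelfsys inscribe[p: /smebar; c: bro]
Obs: created
Act: shelfsys quote[p: /smebar]
Obs: bro
Act: shelfsys inscribe[p: /lodrim; c: tremicror]
Obs: created
Act: shelfsys carve[p: /trasmal]
Obs: ok
Act: dial anchor[d: 2273-06-28]
Obs: 2273-06-28
Act: shelfsys scanf[p: /]
Obs: [lodrim, smebar, trasmal/]


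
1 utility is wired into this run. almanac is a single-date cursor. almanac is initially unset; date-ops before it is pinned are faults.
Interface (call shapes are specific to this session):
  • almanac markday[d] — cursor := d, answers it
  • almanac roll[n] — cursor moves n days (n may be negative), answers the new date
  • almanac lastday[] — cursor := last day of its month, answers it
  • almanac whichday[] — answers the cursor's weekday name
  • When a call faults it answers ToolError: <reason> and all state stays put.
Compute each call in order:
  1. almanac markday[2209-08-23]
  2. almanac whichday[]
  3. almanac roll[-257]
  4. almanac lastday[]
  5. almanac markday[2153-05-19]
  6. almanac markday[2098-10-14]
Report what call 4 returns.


I invoke almanac markday passing d→2209-08-23, and get 2209-08-23.
Now I run almanac whichday: Wednesday.
Calling almanac roll passing n→-257, yielding 2208-12-09.
I invoke almanac lastday(), → 2208-12-31.
I invoke almanac markday passing d→2153-05-19, and observe 2153-05-19.
Invoking almanac markday passing d→2098-10-14, and get 2098-10-14.

Answer: 2208-12-31


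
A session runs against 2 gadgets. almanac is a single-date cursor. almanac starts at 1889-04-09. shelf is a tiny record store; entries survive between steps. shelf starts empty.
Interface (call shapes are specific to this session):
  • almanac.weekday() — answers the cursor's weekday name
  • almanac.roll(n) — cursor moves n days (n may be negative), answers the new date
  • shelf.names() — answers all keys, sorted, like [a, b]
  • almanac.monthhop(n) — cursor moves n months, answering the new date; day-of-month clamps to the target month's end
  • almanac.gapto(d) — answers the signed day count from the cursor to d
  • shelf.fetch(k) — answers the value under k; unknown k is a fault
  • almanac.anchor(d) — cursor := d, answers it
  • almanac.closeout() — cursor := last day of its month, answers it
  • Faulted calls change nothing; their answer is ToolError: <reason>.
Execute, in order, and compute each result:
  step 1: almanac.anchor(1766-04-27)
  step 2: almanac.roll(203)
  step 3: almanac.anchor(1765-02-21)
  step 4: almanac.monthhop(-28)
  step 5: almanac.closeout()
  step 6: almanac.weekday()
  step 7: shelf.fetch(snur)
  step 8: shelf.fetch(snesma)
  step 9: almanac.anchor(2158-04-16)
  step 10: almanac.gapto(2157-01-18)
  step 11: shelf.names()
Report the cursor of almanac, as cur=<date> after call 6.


Answer: cur=1762-10-31

Derivation:
Now I run almanac.anchor passing d→1766-04-27, and get 1766-04-27.
Invoking almanac.roll passing n→203, and observe 1766-11-16.
Using almanac.anchor passing d→1765-02-21, giving 1765-02-21.
I call almanac.monthhop passing n→-28, and see 1762-10-21.
Now I run almanac.closeout, yielding 1762-10-31.
I try almanac.weekday(), and observe Sunday.
I invoke shelf.fetch passing k→snur, and get ToolError: no such key snur.
I run shelf.fetch passing k→snesma, giving ToolError: no such key snesma.
Then almanac.anchor passing d→2158-04-16, — result: 2158-04-16.
I call almanac.gapto passing d→2157-01-18, → -453.
Invoking shelf.names(), → [].


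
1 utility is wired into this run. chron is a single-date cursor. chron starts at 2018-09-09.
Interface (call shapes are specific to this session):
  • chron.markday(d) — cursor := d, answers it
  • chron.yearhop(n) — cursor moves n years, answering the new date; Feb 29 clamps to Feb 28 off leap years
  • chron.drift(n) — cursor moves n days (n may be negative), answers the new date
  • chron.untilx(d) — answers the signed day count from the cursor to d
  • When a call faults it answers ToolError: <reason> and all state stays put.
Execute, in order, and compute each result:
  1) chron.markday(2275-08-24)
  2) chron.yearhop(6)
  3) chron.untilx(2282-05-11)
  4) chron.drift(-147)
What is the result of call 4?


% markday(d: 2275-08-24) == 2275-08-24
% yearhop(n: 6) == 2281-08-24
% untilx(d: 2282-05-11) == 260
% drift(n: -147) == 2281-03-30

Answer: 2281-03-30


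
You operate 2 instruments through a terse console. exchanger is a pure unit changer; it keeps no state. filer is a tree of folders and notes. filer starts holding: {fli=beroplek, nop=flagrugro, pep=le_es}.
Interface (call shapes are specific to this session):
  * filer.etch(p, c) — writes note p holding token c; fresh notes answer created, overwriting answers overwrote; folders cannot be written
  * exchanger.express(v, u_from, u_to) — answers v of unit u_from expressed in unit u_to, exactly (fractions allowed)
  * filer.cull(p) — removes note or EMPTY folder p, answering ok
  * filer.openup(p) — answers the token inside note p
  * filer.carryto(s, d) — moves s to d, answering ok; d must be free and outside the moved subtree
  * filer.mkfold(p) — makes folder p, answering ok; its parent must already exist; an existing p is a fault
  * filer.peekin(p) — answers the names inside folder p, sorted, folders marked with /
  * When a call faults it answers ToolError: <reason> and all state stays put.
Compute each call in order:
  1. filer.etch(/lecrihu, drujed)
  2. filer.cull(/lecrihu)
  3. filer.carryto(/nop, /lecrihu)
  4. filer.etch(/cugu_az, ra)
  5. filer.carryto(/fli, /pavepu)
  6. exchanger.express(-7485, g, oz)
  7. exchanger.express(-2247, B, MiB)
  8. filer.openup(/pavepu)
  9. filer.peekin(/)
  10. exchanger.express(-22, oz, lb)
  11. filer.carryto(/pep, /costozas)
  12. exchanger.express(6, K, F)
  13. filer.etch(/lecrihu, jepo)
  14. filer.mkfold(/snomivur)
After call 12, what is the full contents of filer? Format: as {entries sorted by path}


Answer: {costozas=le_es, cugu_az=ra, lecrihu=flagrugro, pavepu=beroplek}

Derivation:
>>> filer.etch p=/lecrihu c=drujed
= created
>>> filer.cull p=/lecrihu
= ok
>>> filer.carryto s=/nop d=/lecrihu
= ok
>>> filer.etch p=/cugu_az c=ra
= created
>>> filer.carryto s=/fli d=/pavepu
= ok
>>> exchanger.express v=-7485 u_from=g u_to=oz
= -11976000000/45359237
>>> exchanger.express v=-2247 u_from=B u_to=MiB
= -2247/1048576
>>> filer.openup p=/pavepu
= beroplek
>>> filer.peekin p=/
= [cugu_az, lecrihu, pavepu, pep]
>>> exchanger.express v=-22 u_from=oz u_to=lb
= -11/8
>>> filer.carryto s=/pep d=/costozas
= ok
>>> exchanger.express v=6 u_from=K u_to=F
= -44887/100
>>> filer.etch p=/lecrihu c=jepo
= overwrote
>>> filer.mkfold p=/snomivur
= ok


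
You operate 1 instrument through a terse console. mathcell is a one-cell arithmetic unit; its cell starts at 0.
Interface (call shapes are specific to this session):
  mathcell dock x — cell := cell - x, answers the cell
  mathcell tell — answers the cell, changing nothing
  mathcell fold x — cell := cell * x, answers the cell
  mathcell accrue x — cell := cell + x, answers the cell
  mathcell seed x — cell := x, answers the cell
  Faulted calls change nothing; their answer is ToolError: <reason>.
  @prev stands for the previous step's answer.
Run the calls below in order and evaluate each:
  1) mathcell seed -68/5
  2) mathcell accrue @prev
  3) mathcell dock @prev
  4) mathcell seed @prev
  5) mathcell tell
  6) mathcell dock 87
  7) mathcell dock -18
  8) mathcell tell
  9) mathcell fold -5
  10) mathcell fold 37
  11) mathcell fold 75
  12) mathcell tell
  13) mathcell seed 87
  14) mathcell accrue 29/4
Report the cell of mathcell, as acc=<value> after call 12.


>> mathcell seed(x→-68/5)
<< -68/5
>> mathcell accrue(x→@prev)
<< -136/5
>> mathcell dock(x→@prev)
<< 0
>> mathcell seed(x→@prev)
<< 0
>> mathcell tell()
<< 0
>> mathcell dock(x→87)
<< -87
>> mathcell dock(x→-18)
<< -69
>> mathcell tell()
<< -69
>> mathcell fold(x→-5)
<< 345
>> mathcell fold(x→37)
<< 12765
>> mathcell fold(x→75)
<< 957375
>> mathcell tell()
<< 957375
>> mathcell seed(x→87)
<< 87
>> mathcell accrue(x→29/4)
<< 377/4

Answer: acc=957375


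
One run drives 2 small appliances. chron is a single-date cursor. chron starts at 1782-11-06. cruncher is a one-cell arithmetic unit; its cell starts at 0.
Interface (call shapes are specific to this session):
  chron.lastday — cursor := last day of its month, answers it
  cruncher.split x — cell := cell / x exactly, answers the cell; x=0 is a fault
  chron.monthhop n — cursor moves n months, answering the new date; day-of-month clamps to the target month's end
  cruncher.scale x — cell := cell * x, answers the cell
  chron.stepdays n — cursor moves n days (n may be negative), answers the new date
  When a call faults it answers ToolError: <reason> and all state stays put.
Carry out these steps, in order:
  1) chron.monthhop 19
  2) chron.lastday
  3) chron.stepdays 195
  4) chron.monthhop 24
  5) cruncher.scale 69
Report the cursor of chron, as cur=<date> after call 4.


Answer: cur=1787-01-11

Derivation:
==> chron.monthhop(n→19)
<== 1784-06-06
==> chron.lastday()
<== 1784-06-30
==> chron.stepdays(n→195)
<== 1785-01-11
==> chron.monthhop(n→24)
<== 1787-01-11
==> cruncher.scale(x→69)
<== 0


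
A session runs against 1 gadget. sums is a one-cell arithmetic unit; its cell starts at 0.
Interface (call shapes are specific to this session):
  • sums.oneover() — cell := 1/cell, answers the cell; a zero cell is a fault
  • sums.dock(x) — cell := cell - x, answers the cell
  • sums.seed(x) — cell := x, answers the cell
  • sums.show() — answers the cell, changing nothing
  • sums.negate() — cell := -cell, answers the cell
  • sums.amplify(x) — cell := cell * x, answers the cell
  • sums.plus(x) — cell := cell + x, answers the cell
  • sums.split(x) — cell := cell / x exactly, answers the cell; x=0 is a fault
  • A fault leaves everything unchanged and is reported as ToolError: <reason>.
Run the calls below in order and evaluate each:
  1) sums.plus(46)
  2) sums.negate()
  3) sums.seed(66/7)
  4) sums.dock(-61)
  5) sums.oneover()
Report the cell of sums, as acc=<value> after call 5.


Answer: acc=7/493

Derivation:
% plus 46
  46
% negate
  -46
% seed 66/7
  66/7
% dock -61
  493/7
% oneover
  7/493


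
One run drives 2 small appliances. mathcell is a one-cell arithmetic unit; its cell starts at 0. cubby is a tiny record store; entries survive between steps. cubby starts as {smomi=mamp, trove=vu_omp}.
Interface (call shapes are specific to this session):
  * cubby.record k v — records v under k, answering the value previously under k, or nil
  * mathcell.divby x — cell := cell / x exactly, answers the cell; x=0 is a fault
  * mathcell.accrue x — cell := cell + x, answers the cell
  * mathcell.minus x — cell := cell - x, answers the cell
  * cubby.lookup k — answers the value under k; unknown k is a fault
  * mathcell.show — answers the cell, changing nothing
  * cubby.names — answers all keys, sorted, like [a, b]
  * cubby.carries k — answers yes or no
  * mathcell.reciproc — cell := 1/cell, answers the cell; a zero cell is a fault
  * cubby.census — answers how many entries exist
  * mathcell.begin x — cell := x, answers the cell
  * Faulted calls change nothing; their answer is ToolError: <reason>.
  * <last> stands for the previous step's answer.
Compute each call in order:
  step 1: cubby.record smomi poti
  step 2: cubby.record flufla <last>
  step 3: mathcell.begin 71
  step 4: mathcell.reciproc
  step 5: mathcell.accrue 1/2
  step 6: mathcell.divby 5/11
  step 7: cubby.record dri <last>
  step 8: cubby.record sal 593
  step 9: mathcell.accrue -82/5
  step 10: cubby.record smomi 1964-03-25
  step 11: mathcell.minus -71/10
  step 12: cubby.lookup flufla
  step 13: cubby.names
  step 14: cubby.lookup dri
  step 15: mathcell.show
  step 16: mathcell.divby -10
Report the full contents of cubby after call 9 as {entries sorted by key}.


I run cubby.record with k: smomi, v: poti, and see mamp.
Invoking cubby.record with k: flufla, v: <last>, and observe nil.
I use mathcell.begin with x: 71, and get 71.
Then mathcell.reciproc(), which returns 1/71.
I try mathcell.accrue with x: 1/2, and get 73/142.
I invoke mathcell.divby with x: 5/11, yielding 803/710.
I call cubby.record with k: dri, v: <last>, and observe nil.
I use cubby.record with k: sal, v: 593, and see nil.
I run mathcell.accrue with x: -82/5, and get -10841/710.
Invoking cubby.record with k: smomi, v: 1964-03-25, and see poti.
Calling mathcell.minus with x: -71/10, and observe -580/71.
Using cubby.lookup with k: flufla, and get mamp.
I try cubby.names(), yielding [dri, flufla, sal, smomi, trove].
I try cubby.lookup with k: dri, — result: 803/710.
Then mathcell.show: -580/71.
Calling mathcell.divby with x: -10, yielding 58/71.

Answer: {dri=803/710, flufla=mamp, sal=593, smomi=poti, trove=vu_omp}


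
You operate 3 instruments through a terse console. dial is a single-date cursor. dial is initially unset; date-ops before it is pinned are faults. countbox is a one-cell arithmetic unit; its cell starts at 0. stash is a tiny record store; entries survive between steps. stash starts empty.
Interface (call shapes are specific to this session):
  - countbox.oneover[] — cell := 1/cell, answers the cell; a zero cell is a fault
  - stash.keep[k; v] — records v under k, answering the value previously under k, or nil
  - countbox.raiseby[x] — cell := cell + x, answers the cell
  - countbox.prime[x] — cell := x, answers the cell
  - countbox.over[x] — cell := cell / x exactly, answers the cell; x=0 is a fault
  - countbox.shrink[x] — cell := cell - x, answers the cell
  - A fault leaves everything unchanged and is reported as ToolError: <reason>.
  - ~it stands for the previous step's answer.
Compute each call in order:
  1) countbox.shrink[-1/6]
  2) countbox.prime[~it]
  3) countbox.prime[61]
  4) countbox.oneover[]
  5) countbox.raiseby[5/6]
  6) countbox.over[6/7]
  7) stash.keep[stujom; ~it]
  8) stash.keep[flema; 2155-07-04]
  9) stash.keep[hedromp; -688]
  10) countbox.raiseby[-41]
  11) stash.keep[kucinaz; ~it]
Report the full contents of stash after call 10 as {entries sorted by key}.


Answer: {flema=2155-07-04, hedromp=-688, stujom=2177/2196}

Derivation:
// 1. shrink(x=-1/6) : 1/6
// 2. prime(x=~it) : 1/6
// 3. prime(x=61) : 61
// 4. oneover() : 1/61
// 5. raiseby(x=5/6) : 311/366
// 6. over(x=6/7) : 2177/2196
// 7. keep(k=stujom, v=~it) : nil
// 8. keep(k=flema, v=2155-07-04) : nil
// 9. keep(k=hedromp, v=-688) : nil
// 10. raiseby(x=-41) : -87859/2196
// 11. keep(k=kucinaz, v=~it) : nil


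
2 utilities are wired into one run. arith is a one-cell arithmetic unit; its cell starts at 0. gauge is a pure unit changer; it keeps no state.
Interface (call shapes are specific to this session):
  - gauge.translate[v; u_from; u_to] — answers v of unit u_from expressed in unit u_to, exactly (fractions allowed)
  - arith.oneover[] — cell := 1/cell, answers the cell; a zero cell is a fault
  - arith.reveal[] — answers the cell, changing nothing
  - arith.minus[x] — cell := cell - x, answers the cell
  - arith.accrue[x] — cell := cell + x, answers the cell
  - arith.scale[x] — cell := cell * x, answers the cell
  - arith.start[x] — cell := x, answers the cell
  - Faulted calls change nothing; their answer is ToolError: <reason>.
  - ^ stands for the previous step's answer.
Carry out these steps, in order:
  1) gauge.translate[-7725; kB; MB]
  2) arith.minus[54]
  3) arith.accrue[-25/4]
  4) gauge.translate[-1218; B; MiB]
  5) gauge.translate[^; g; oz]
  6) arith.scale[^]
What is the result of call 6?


Answer: 65521875/26541633536

Derivation:
I run gauge.translate passing v: -7725, u_from: kB, u_to: MB, giving -309/40.
I run arith.minus passing x: 54, and get -54.
Then arith.accrue passing x: -25/4, and observe -241/4.
I use gauge.translate passing v: -1218, u_from: B, u_to: MiB, yielding -609/524288.
Then gauge.translate passing v: ^, u_from: g, u_to: oz, and get -271875/6635408384.
Now I run arith.scale passing x: ^, and see 65521875/26541633536.


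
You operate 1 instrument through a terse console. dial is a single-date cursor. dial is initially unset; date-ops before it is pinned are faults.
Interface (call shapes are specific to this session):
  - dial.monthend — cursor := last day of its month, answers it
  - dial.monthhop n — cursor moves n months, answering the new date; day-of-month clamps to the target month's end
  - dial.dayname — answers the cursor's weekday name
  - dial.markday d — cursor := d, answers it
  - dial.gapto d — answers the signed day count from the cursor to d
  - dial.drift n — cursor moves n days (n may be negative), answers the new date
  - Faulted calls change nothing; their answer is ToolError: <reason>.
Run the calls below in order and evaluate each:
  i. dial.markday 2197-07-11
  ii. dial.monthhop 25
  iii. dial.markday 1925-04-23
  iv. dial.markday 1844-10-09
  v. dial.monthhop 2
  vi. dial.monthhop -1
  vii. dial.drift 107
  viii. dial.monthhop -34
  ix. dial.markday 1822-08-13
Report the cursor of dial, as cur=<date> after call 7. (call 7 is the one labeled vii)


;; dial.markday(d=2197-07-11) -> 2197-07-11
;; dial.monthhop(n=25) -> 2199-08-11
;; dial.markday(d=1925-04-23) -> 1925-04-23
;; dial.markday(d=1844-10-09) -> 1844-10-09
;; dial.monthhop(n=2) -> 1844-12-09
;; dial.monthhop(n=-1) -> 1844-11-09
;; dial.drift(n=107) -> 1845-02-24
;; dial.monthhop(n=-34) -> 1842-04-24
;; dial.markday(d=1822-08-13) -> 1822-08-13

Answer: cur=1845-02-24


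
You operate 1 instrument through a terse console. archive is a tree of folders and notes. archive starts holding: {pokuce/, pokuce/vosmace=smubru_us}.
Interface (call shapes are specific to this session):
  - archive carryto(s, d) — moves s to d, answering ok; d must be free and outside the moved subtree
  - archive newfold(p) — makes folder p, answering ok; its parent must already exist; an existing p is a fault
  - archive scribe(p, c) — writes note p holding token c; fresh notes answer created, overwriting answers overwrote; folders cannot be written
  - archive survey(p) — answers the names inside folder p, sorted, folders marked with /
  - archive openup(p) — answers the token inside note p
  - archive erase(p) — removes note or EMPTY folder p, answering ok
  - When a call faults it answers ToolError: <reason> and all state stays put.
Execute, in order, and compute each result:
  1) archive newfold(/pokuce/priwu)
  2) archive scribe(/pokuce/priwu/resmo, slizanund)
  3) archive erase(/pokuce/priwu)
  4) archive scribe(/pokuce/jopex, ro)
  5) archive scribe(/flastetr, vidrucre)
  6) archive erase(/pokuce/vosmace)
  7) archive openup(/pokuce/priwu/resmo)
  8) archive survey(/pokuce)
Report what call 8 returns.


Answer: [jopex, priwu/]

Derivation:
Step: archive newfold[p='/pokuce/priwu']
Result: ok
Step: archive scribe[p='/pokuce/priwu/resmo'; c='slizanund']
Result: created
Step: archive erase[p='/pokuce/priwu']
Result: ToolError: not empty
Step: archive scribe[p='/pokuce/jopex'; c='ro']
Result: created
Step: archive scribe[p='/flastetr'; c='vidrucre']
Result: created
Step: archive erase[p='/pokuce/vosmace']
Result: ok
Step: archive openup[p='/pokuce/priwu/resmo']
Result: slizanund
Step: archive survey[p='/pokuce']
Result: [jopex, priwu/]


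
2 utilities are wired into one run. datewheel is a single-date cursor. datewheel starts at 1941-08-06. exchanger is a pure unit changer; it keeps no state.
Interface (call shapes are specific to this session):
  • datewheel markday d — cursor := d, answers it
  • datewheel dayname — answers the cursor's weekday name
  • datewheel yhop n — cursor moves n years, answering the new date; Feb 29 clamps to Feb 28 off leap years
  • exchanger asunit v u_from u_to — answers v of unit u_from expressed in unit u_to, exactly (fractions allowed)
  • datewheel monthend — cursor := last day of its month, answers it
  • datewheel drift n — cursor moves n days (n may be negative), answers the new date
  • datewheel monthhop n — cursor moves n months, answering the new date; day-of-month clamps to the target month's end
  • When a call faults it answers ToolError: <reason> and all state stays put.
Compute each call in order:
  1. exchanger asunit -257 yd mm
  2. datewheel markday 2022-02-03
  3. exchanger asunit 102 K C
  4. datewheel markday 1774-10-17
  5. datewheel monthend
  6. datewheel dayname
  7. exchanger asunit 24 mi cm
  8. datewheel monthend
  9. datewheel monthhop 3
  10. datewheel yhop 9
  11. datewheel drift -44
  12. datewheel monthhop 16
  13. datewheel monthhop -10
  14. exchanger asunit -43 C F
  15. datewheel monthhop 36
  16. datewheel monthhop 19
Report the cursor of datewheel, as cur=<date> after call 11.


Answer: cur=1783-12-18

Derivation:
~$ exchanger asunit v: -257 u_from: yd u_to: mm
:: -1175004/5
~$ datewheel markday d: 2022-02-03
:: 2022-02-03
~$ exchanger asunit v: 102 u_from: K u_to: C
:: -3423/20
~$ datewheel markday d: 1774-10-17
:: 1774-10-17
~$ datewheel monthend
:: 1774-10-31
~$ datewheel dayname
:: Monday
~$ exchanger asunit v: 24 u_from: mi u_to: cm
:: 19312128/5
~$ datewheel monthend
:: 1774-10-31
~$ datewheel monthhop n: 3
:: 1775-01-31
~$ datewheel yhop n: 9
:: 1784-01-31
~$ datewheel drift n: -44
:: 1783-12-18
~$ datewheel monthhop n: 16
:: 1785-04-18
~$ datewheel monthhop n: -10
:: 1784-06-18
~$ exchanger asunit v: -43 u_from: C u_to: F
:: -227/5
~$ datewheel monthhop n: 36
:: 1787-06-18
~$ datewheel monthhop n: 19
:: 1789-01-18


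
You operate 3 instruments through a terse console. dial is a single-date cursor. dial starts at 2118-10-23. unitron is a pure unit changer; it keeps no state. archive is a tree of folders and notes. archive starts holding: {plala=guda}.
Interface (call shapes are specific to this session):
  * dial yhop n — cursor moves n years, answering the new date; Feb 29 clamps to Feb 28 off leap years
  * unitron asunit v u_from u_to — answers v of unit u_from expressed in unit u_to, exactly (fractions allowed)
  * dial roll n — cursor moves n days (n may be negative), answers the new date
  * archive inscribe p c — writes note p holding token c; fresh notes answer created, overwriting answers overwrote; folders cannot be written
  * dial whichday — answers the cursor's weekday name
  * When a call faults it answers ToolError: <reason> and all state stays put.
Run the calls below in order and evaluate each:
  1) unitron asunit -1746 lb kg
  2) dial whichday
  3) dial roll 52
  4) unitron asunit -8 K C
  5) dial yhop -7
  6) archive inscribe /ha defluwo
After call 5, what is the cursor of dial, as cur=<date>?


# unitron asunit(v=-1746, u_from=lb, u_to=kg) : -39598613901/50000000
# dial whichday() : Sunday
# dial roll(n=52) : 2118-12-14
# unitron asunit(v=-8, u_from=K, u_to=C) : -5623/20
# dial yhop(n=-7) : 2111-12-14
# archive inscribe(p=/ha, c=defluwo) : created

Answer: cur=2111-12-14


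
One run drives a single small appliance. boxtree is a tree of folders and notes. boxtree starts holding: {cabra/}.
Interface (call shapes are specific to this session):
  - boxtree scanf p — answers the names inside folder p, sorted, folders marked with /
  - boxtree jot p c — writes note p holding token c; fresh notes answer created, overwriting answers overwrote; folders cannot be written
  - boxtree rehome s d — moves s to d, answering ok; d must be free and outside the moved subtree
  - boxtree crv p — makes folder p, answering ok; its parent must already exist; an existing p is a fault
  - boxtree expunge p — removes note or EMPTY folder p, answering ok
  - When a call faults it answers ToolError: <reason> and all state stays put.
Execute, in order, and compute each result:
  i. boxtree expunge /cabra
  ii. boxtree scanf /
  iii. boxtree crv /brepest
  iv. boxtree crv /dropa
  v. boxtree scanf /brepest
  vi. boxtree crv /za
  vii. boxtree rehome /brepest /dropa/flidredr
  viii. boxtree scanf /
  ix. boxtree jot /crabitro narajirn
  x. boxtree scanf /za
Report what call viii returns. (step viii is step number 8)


~$ boxtree expunge p: /cabra
:: ok
~$ boxtree scanf p: /
:: []
~$ boxtree crv p: /brepest
:: ok
~$ boxtree crv p: /dropa
:: ok
~$ boxtree scanf p: /brepest
:: []
~$ boxtree crv p: /za
:: ok
~$ boxtree rehome s: /brepest d: /dropa/flidredr
:: ok
~$ boxtree scanf p: /
:: [dropa/, za/]
~$ boxtree jot p: /crabitro c: narajirn
:: created
~$ boxtree scanf p: /za
:: []

Answer: [dropa/, za/]


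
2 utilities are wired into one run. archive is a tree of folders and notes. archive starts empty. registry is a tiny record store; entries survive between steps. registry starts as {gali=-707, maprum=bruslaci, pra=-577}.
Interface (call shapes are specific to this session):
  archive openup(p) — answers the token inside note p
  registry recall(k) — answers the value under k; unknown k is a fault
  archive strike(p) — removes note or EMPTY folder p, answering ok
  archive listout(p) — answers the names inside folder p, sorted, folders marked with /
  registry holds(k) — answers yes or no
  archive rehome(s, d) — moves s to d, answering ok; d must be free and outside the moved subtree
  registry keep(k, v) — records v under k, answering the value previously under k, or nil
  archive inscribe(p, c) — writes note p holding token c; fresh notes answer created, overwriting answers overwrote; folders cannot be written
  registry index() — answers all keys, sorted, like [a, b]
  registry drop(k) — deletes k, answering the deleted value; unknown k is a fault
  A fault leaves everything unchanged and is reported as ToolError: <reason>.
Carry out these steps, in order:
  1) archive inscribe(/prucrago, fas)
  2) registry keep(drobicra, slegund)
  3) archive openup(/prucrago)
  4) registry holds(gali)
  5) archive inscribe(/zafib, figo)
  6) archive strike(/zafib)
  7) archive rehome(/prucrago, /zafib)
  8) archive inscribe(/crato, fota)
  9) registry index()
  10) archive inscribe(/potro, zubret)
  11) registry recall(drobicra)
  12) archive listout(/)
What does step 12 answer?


Answer: [crato, potro, zafib]

Derivation:
;; 1. archive inscribe(p='/prucrago', c='fas') == created
;; 2. registry keep(k='drobicra', v='slegund') == nil
;; 3. archive openup(p='/prucrago') == fas
;; 4. registry holds(k='gali') == yes
;; 5. archive inscribe(p='/zafib', c='figo') == created
;; 6. archive strike(p='/zafib') == ok
;; 7. archive rehome(s='/prucrago', d='/zafib') == ok
;; 8. archive inscribe(p='/crato', c='fota') == created
;; 9. registry index() == [drobicra, gali, maprum, pra]
;; 10. archive inscribe(p='/potro', c='zubret') == created
;; 11. registry recall(k='drobicra') == slegund
;; 12. archive listout(p='/') == [crato, potro, zafib]


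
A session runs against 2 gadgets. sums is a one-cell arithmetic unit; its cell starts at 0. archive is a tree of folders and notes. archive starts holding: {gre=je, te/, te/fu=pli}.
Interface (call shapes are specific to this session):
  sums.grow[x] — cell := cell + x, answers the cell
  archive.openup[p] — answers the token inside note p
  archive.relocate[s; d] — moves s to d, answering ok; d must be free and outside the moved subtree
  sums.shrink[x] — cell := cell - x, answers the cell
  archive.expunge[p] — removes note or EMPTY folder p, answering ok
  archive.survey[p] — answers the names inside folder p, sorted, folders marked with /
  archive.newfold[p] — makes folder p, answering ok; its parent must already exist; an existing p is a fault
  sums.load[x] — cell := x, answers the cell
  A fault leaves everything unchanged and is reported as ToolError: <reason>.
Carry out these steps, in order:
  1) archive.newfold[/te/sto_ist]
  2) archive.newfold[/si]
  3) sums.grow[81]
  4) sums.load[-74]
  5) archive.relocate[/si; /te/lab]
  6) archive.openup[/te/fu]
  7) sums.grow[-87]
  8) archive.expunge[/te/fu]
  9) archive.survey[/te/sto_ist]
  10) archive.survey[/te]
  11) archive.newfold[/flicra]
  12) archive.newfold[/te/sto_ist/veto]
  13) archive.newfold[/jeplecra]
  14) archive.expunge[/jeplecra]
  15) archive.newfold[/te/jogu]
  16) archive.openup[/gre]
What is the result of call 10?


~$ newfold p: /te/sto_ist
[out] ok
~$ newfold p: /si
[out] ok
~$ grow x: 81
[out] 81
~$ load x: -74
[out] -74
~$ relocate s: /si d: /te/lab
[out] ok
~$ openup p: /te/fu
[out] pli
~$ grow x: -87
[out] -161
~$ expunge p: /te/fu
[out] ok
~$ survey p: /te/sto_ist
[out] []
~$ survey p: /te
[out] [lab/, sto_ist/]
~$ newfold p: /flicra
[out] ok
~$ newfold p: /te/sto_ist/veto
[out] ok
~$ newfold p: /jeplecra
[out] ok
~$ expunge p: /jeplecra
[out] ok
~$ newfold p: /te/jogu
[out] ok
~$ openup p: /gre
[out] je

Answer: [lab/, sto_ist/]


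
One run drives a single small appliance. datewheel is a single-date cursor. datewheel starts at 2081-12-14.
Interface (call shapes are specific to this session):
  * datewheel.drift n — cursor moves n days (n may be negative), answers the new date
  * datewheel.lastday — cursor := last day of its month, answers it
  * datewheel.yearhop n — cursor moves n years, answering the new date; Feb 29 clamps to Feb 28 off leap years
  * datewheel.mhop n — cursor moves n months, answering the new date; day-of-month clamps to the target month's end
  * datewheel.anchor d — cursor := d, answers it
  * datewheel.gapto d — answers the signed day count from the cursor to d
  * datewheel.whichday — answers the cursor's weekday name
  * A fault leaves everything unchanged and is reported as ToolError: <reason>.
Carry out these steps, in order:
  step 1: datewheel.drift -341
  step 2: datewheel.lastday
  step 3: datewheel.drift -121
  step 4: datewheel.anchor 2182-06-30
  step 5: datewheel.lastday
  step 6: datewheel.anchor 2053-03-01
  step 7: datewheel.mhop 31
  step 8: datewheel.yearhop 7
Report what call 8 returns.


-> datewheel.drift(n=-341)
<- 2081-01-07
-> datewheel.lastday()
<- 2081-01-31
-> datewheel.drift(n=-121)
<- 2080-10-02
-> datewheel.anchor(d=2182-06-30)
<- 2182-06-30
-> datewheel.lastday()
<- 2182-06-30
-> datewheel.anchor(d=2053-03-01)
<- 2053-03-01
-> datewheel.mhop(n=31)
<- 2055-10-01
-> datewheel.yearhop(n=7)
<- 2062-10-01

Answer: 2062-10-01


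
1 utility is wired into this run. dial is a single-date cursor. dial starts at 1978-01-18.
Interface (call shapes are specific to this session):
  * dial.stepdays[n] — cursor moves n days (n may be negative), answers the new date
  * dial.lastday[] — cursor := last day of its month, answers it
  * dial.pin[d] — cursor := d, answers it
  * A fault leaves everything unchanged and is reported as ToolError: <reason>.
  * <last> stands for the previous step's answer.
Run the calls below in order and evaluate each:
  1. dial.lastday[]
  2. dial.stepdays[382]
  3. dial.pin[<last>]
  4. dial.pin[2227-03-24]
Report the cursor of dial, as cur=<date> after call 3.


I call dial.lastday, → 1978-01-31.
I use dial.stepdays using n→382, — result: 1979-02-17.
Invoking dial.pin using d→<last>, and see 1979-02-17.
I use dial.pin using d→2227-03-24, yielding 2227-03-24.

Answer: cur=1979-02-17


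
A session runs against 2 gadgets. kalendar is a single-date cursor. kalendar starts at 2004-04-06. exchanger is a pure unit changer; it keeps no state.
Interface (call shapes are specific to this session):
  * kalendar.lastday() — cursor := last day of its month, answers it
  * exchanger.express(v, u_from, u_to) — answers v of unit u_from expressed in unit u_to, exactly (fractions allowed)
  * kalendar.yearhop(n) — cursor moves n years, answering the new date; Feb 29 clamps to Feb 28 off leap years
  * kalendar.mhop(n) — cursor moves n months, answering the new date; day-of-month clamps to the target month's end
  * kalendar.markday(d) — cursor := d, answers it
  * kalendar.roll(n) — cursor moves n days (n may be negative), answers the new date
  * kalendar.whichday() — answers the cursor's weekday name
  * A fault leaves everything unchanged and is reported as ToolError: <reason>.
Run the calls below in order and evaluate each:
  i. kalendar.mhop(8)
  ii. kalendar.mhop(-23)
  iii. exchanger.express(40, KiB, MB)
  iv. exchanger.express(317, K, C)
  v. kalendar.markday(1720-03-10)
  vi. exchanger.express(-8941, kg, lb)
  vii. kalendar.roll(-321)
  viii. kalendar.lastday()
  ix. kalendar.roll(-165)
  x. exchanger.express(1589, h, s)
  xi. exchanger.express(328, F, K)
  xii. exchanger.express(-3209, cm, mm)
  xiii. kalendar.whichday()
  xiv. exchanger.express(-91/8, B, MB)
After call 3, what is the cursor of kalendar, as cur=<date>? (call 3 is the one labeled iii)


Answer: cur=2003-01-06

Derivation:
# kalendar.mhop(n: 8) : 2004-12-06
# kalendar.mhop(n: -23) : 2003-01-06
# exchanger.express(v: 40, u_from: KiB, u_to: MB) : 128/3125
# exchanger.express(v: 317, u_from: K, u_to: C) : 877/20
# kalendar.markday(d: 1720-03-10) : 1720-03-10
# exchanger.express(v: -8941, u_from: kg, u_to: lb) : -894100000000/45359237
# kalendar.roll(n: -321) : 1719-04-24
# kalendar.lastday() : 1719-04-30
# kalendar.roll(n: -165) : 1718-11-16
# exchanger.express(v: 1589, u_from: h, u_to: s) : 5720400
# exchanger.express(v: 328, u_from: F, u_to: K) : 78767/180
# exchanger.express(v: -3209, u_from: cm, u_to: mm) : -32090
# kalendar.whichday() : Wednesday
# exchanger.express(v: -91/8, u_from: B, u_to: MB) : -91/8000000


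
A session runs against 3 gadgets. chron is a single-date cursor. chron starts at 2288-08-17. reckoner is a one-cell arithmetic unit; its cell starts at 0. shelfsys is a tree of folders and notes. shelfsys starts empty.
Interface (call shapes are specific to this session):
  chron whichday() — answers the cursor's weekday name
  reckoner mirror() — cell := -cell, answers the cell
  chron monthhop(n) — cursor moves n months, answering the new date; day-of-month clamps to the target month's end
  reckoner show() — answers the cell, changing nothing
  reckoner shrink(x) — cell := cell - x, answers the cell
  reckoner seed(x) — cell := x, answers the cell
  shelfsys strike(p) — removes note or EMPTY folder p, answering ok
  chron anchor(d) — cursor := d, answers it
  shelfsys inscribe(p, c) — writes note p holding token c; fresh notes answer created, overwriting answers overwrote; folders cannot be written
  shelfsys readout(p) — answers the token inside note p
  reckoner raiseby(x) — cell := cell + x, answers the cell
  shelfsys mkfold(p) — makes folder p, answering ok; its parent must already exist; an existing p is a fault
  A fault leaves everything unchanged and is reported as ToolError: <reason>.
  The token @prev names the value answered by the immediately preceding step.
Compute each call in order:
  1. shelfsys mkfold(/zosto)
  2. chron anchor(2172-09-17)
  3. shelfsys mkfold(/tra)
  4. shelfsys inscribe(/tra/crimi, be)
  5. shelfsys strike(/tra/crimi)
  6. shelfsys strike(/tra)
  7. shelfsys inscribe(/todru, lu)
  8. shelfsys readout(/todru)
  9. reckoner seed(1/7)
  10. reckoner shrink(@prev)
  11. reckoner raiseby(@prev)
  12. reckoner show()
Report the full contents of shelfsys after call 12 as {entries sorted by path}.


~$ shelfsys mkfold p=/zosto
[out] ok
~$ chron anchor d=2172-09-17
[out] 2172-09-17
~$ shelfsys mkfold p=/tra
[out] ok
~$ shelfsys inscribe p=/tra/crimi c=be
[out] created
~$ shelfsys strike p=/tra/crimi
[out] ok
~$ shelfsys strike p=/tra
[out] ok
~$ shelfsys inscribe p=/todru c=lu
[out] created
~$ shelfsys readout p=/todru
[out] lu
~$ reckoner seed x=1/7
[out] 1/7
~$ reckoner shrink x=@prev
[out] 0
~$ reckoner raiseby x=@prev
[out] 0
~$ reckoner show
[out] 0

Answer: {todru=lu, zosto/}
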